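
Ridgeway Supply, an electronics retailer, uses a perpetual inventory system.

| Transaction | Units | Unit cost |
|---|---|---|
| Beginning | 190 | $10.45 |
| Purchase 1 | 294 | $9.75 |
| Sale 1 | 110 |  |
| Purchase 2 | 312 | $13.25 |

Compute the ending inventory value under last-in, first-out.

Sale 1 (110) [LIFO — newest first]: 110 @ $9.75 = $1,072.50
Ending inventory: 190 @ $10.45 + 184 @ $9.75 + 312 @ $13.25 = $7,913.50
Check: goods available $8,986.00 = COGS $1,072.50 + ending $7,913.50

Ending inventory = $7,913.50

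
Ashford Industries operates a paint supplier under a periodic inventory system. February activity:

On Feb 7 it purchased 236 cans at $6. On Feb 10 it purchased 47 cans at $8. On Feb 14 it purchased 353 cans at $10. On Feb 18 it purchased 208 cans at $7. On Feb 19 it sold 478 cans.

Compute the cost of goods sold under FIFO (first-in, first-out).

COGS = $3,742

Feb 19, 478 sold [FIFO — oldest first]: 236 @ $6 + 47 @ $8 + 195 @ $10 = $3,742
Ending inventory: 158 @ $10 + 208 @ $7 = $3,036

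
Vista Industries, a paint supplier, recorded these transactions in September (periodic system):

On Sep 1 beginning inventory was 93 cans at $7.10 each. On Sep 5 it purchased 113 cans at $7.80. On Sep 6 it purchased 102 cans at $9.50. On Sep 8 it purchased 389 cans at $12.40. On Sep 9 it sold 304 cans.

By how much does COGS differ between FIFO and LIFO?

$1,296.90

FIFO COGS: 93 @ $7.10 + 113 @ $7.80 + 98 @ $9.50 = $2,472.70
LIFO COGS: 304 @ $12.40 = $3,769.60
Difference = |$2,472.70 − $3,769.60| = $1,296.90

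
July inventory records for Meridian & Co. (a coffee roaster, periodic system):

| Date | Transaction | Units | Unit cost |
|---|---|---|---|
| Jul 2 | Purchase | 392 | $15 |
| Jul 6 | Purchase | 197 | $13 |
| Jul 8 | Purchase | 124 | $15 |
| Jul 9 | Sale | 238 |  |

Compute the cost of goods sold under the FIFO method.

Jul 9, 238 sold [FIFO — oldest first]: 238 @ $15 = $3,570
Ending inventory: 154 @ $15 + 197 @ $13 + 124 @ $15 = $6,731

COGS = $3,570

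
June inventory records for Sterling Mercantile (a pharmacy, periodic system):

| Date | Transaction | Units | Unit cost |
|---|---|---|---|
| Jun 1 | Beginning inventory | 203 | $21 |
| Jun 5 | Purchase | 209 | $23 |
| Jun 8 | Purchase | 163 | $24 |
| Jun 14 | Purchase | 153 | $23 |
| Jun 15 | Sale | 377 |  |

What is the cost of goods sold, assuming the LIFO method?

COGS = $8,834

Jun 15, 377 sold [LIFO — newest first]: 153 @ $23 + 163 @ $24 + 61 @ $23 = $8,834
Ending inventory: 203 @ $21 + 148 @ $23 = $7,667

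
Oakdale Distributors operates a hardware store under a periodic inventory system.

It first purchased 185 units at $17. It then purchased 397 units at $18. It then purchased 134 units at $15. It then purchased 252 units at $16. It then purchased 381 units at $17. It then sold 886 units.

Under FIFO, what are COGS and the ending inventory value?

COGS = $15,021; ending inventory = $7,789

Sale 1 (886) [FIFO — oldest first]: 185 @ $17 + 397 @ $18 + 134 @ $15 + 170 @ $16 = $15,021
Ending inventory: 82 @ $16 + 381 @ $17 = $7,789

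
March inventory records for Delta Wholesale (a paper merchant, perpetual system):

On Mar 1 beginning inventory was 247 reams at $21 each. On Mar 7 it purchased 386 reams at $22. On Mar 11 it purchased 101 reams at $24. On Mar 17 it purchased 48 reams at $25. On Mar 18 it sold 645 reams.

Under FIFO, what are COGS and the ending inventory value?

COGS = $13,967; ending inventory = $3,336

Mar 18, 645 sold [FIFO — oldest first]: 247 @ $21 + 386 @ $22 + 12 @ $24 = $13,967
Ending inventory: 89 @ $24 + 48 @ $25 = $3,336
Check: goods available $17,303 = COGS $13,967 + ending $3,336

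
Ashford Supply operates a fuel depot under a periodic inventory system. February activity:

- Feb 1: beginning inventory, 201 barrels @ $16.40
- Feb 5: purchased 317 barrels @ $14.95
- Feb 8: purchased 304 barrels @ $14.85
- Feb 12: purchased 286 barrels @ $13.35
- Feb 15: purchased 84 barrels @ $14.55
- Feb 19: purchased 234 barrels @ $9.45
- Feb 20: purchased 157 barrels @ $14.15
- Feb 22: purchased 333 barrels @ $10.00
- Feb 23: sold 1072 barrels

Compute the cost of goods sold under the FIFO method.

COGS = $15,887.45

Feb 23, 1072 sold [FIFO — oldest first]: 201 @ $16.40 + 317 @ $14.95 + 304 @ $14.85 + 250 @ $13.35 = $15,887.45
Ending inventory: 36 @ $13.35 + 84 @ $14.55 + 234 @ $9.45 + 157 @ $14.15 + 333 @ $10.00 = $9,465.65
Check: goods available $25,353.10 = COGS $15,887.45 + ending $9,465.65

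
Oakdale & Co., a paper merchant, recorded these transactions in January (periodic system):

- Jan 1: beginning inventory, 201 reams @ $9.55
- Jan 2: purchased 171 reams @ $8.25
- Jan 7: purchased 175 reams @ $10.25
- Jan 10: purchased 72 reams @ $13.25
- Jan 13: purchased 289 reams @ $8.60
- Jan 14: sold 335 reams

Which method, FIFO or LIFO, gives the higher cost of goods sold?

LIFO

FIFO COGS: 201 @ $9.55 + 134 @ $8.25 = $3,025.05
LIFO COGS: 289 @ $8.60 + 46 @ $13.25 = $3,094.90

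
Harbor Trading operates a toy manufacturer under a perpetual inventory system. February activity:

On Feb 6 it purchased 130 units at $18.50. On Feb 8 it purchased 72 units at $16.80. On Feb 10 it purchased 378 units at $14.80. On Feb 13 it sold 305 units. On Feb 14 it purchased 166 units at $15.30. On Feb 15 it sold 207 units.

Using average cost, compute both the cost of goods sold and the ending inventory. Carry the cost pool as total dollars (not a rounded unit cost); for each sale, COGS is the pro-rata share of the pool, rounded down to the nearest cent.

After Feb 6: 130 on hand, pool $2,405.00 (≈ $18.5000 each)
After Feb 8: 202 on hand, pool $3,614.60 (≈ $17.8941 each)
After Feb 10: 580 on hand, pool $9,209.00 (≈ $15.8776 each)
Feb 13, sell 305: 305/580 × $9,209.00 → $4,842.66
After Feb 14: 441 on hand, pool $6,906.14 (≈ $15.6602 each)
Feb 15, sell 207: 207/441 × $6,906.14 → $3,241.65
Total COGS = $4,842.66 + $3,241.65 = $8,084.31
Ending inventory (cost pool remaining) = $3,664.49

COGS = $8,084.31; ending inventory = $3,664.49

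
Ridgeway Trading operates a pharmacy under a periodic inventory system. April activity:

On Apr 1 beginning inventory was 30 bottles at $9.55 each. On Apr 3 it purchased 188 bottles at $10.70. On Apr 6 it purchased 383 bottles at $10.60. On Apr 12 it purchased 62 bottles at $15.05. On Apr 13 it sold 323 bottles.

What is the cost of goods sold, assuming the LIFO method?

COGS = $3,699.70

Apr 13, 323 sold [LIFO — newest first]: 62 @ $15.05 + 261 @ $10.60 = $3,699.70
Ending inventory: 30 @ $9.55 + 188 @ $10.70 + 122 @ $10.60 = $3,591.30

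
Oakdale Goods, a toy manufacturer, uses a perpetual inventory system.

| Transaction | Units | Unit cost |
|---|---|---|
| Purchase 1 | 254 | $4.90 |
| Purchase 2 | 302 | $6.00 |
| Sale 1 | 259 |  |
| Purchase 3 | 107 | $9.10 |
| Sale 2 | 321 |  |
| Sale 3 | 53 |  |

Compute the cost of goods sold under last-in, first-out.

COGS = $3,883.30

Sale 1 (259) [LIFO — newest first]: 259 @ $6.00 = $1,554.00
Sale 2 (321) [LIFO — newest first]: 107 @ $9.10 + 43 @ $6.00 + 171 @ $4.90 = $2,069.60
Sale 3 (53) [LIFO — newest first]: 53 @ $4.90 = $259.70
Total COGS = $1,554.00 + $2,069.60 + $259.70 = $3,883.30
Ending inventory: 30 @ $4.90 = $147.00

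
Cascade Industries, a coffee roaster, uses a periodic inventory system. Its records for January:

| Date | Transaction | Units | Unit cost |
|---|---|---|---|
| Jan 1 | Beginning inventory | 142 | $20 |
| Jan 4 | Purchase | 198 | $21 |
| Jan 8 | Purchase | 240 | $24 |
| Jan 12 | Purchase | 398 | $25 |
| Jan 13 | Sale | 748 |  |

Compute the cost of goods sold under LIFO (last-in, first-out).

COGS = $18,020

Jan 13, 748 sold [LIFO — newest first]: 398 @ $25 + 240 @ $24 + 110 @ $21 = $18,020
Ending inventory: 142 @ $20 + 88 @ $21 = $4,688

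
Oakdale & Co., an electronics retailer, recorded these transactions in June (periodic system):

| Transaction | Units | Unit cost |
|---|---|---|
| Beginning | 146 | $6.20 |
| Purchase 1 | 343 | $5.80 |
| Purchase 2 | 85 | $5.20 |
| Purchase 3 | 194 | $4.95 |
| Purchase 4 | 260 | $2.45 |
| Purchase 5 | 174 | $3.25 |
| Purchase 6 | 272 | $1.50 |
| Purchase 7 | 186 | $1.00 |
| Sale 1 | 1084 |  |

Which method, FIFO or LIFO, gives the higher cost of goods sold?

FIFO

FIFO COGS: 146 @ $6.20 + 343 @ $5.80 + 85 @ $5.20 + 194 @ $4.95 + 260 @ $2.45 + 56 @ $3.25 = $5,115.90
LIFO COGS: 186 @ $1.00 + 272 @ $1.50 + 174 @ $3.25 + 260 @ $2.45 + 192 @ $4.95 = $2,746.90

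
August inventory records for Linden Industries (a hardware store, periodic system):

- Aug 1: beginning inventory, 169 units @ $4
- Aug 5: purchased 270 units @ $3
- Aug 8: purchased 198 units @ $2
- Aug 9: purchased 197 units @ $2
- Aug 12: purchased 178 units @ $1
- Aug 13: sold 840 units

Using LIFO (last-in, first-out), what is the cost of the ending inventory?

Aug 13, 840 sold [LIFO — newest first]: 178 @ $1 + 197 @ $2 + 198 @ $2 + 267 @ $3 = $1,769
Ending inventory: 169 @ $4 + 3 @ $3 = $685

Ending inventory = $685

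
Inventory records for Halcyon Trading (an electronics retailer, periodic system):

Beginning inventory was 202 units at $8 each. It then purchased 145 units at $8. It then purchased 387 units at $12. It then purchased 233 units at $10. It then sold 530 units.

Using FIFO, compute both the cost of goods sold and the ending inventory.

COGS = $4,972; ending inventory = $4,778

Sale 1 (530) [FIFO — oldest first]: 202 @ $8 + 145 @ $8 + 183 @ $12 = $4,972
Ending inventory: 204 @ $12 + 233 @ $10 = $4,778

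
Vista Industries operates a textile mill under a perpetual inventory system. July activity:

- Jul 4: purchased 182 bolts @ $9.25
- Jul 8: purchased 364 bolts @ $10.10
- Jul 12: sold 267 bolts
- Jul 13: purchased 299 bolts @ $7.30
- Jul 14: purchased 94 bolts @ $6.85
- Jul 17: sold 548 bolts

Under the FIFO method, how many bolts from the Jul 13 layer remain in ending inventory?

Jul 12, 267 sold [FIFO — oldest first]: 182 @ $9.25 + 85 @ $10.10 = $2,542.00
Jul 17, 548 sold [FIFO — oldest first]: 279 @ $10.10 + 269 @ $7.30 = $4,781.60
Total COGS = $2,542.00 + $4,781.60 = $7,323.60
Ending inventory: 30 @ $7.30 + 94 @ $6.85 = $862.90

30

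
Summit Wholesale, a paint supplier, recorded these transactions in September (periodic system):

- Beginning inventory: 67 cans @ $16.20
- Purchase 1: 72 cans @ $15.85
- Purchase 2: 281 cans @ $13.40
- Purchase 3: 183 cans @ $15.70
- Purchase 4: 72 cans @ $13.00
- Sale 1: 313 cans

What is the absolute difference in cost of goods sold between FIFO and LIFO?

FIFO COGS: 67 @ $16.20 + 72 @ $15.85 + 174 @ $13.40 = $4,558.20
LIFO COGS: 72 @ $13.00 + 183 @ $15.70 + 58 @ $13.40 = $4,586.30
Difference = |$4,558.20 − $4,586.30| = $28.10

$28.10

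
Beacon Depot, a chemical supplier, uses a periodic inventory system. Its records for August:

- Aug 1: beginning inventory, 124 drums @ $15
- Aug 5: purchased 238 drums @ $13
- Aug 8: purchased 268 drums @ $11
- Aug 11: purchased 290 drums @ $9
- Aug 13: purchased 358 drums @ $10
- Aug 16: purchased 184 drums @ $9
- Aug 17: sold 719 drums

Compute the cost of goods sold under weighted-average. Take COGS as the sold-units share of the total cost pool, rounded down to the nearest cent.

Aug 17, sell 719: 719/1462 × $15,748.00 → $7,744.74
Ending inventory (cost pool remaining) = $8,003.26
Check: goods available $15,748.00 = COGS $7,744.74 + ending $8,003.26

COGS = $7,744.74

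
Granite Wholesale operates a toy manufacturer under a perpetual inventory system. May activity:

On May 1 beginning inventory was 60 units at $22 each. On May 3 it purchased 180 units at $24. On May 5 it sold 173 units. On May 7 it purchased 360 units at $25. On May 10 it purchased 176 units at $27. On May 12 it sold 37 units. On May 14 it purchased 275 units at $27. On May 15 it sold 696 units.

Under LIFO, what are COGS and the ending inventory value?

COGS = $23,379; ending inventory = $3,438

May 5, 173 sold [LIFO — newest first]: 173 @ $24 = $4,152
May 12, 37 sold [LIFO — newest first]: 37 @ $27 = $999
May 15, 696 sold [LIFO — newest first]: 275 @ $27 + 139 @ $27 + 282 @ $25 = $18,228
Total COGS = $4,152 + $999 + $18,228 = $23,379
Ending inventory: 60 @ $22 + 7 @ $24 + 78 @ $25 = $3,438
Check: goods available $26,817 = COGS $23,379 + ending $3,438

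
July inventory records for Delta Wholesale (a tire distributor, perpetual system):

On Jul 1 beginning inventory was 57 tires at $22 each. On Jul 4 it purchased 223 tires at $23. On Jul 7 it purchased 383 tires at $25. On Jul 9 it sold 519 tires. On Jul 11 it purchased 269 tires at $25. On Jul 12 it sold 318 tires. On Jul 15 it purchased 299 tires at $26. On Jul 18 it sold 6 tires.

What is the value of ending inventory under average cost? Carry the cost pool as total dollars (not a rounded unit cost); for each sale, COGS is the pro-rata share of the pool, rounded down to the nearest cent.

After Jul 1: 57 on hand, pool $1,254.00 (≈ $22.0000 each)
After Jul 4: 280 on hand, pool $6,383.00 (≈ $22.7964 each)
After Jul 7: 663 on hand, pool $15,958.00 (≈ $24.0694 each)
Jul 9, sell 519: 519/663 × $15,958.00 → $12,492.00
After Jul 11: 413 on hand, pool $10,191.00 (≈ $24.6755 each)
Jul 12, sell 318: 318/413 × $10,191.00 → $7,846.82
After Jul 15: 394 on hand, pool $10,118.18 (≈ $25.6807 each)
Jul 18, sell 6: 6/394 × $10,118.18 → $154.08
Total COGS = $12,492.00 + $7,846.82 + $154.08 = $20,492.90
Ending inventory (cost pool remaining) = $9,964.10

Ending inventory = $9,964.10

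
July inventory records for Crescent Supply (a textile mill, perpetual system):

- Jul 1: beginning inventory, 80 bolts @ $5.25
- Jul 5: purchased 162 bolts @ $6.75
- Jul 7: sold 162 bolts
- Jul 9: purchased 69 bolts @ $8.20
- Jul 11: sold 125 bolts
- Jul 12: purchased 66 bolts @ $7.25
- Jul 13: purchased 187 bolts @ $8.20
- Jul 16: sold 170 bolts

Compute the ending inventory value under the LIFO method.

Jul 7, 162 sold [LIFO — newest first]: 162 @ $6.75 = $1,093.50
Jul 11, 125 sold [LIFO — newest first]: 69 @ $8.20 + 56 @ $5.25 = $859.80
Jul 16, 170 sold [LIFO — newest first]: 170 @ $8.20 = $1,394.00
Total COGS = $1,093.50 + $859.80 + $1,394.00 = $3,347.30
Ending inventory: 24 @ $5.25 + 66 @ $7.25 + 17 @ $8.20 = $743.90

Ending inventory = $743.90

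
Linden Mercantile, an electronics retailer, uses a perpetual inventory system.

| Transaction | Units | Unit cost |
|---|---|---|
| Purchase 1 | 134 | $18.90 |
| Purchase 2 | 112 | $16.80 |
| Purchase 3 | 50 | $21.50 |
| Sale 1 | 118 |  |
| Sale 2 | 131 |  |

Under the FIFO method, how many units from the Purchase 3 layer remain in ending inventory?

47

Sale 1 (118) [FIFO — oldest first]: 118 @ $18.90 = $2,230.20
Sale 2 (131) [FIFO — oldest first]: 16 @ $18.90 + 112 @ $16.80 + 3 @ $21.50 = $2,248.50
Total COGS = $2,230.20 + $2,248.50 = $4,478.70
Ending inventory: 47 @ $21.50 = $1,010.50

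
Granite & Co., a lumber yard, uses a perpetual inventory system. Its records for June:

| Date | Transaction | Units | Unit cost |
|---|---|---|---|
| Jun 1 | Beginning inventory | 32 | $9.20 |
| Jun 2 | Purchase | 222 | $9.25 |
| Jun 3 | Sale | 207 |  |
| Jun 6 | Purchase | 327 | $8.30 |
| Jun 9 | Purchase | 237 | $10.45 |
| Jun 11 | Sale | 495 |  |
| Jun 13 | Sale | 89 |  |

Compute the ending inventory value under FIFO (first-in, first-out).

Jun 3, 207 sold [FIFO — oldest first]: 32 @ $9.20 + 175 @ $9.25 = $1,913.15
Jun 11, 495 sold [FIFO — oldest first]: 47 @ $9.25 + 327 @ $8.30 + 121 @ $10.45 = $4,413.30
Jun 13, 89 sold [FIFO — oldest first]: 89 @ $10.45 = $930.05
Total COGS = $1,913.15 + $4,413.30 + $930.05 = $7,256.50
Ending inventory: 27 @ $10.45 = $282.15

Ending inventory = $282.15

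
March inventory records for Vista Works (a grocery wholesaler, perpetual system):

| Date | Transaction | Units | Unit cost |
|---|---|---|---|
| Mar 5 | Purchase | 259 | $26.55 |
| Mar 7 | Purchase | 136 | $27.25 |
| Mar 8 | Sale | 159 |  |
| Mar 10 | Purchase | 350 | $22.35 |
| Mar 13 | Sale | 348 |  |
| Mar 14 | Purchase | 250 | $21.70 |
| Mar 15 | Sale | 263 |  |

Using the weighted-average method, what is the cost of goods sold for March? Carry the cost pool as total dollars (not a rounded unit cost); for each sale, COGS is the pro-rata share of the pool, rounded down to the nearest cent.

After Mar 5: 259 on hand, pool $6,876.45 (≈ $26.5500 each)
After Mar 7: 395 on hand, pool $10,582.45 (≈ $26.7910 each)
Mar 8, sell 159: 159/395 × $10,582.45 → $4,259.77
After Mar 10: 586 on hand, pool $14,145.18 (≈ $24.1385 each)
Mar 13, sell 348: 348/586 × $14,145.18 → $8,400.20
After Mar 14: 488 on hand, pool $11,169.98 (≈ $22.8893 each)
Mar 15, sell 263: 263/488 × $11,169.98 → $6,019.88
Total COGS = $4,259.77 + $8,400.20 + $6,019.88 = $18,679.85
Ending inventory (cost pool remaining) = $5,150.10

COGS = $18,679.85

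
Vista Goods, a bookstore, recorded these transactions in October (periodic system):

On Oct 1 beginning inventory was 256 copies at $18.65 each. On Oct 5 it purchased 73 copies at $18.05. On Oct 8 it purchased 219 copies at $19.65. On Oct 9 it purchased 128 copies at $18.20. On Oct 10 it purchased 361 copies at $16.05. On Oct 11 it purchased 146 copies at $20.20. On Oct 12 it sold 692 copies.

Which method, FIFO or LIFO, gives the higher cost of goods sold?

FIFO

FIFO COGS: 256 @ $18.65 + 73 @ $18.05 + 219 @ $19.65 + 128 @ $18.20 + 16 @ $16.05 = $12,981.80
LIFO COGS: 146 @ $20.20 + 361 @ $16.05 + 128 @ $18.20 + 57 @ $19.65 = $12,192.90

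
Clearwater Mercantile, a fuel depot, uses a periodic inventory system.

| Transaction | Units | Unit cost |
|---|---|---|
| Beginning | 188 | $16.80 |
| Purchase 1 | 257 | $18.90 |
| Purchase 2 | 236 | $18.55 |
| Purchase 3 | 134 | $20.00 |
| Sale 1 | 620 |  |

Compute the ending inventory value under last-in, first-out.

Sale 1 (620) [LIFO — newest first]: 134 @ $20.00 + 236 @ $18.55 + 250 @ $18.90 = $11,782.80
Ending inventory: 188 @ $16.80 + 7 @ $18.90 = $3,290.70

Ending inventory = $3,290.70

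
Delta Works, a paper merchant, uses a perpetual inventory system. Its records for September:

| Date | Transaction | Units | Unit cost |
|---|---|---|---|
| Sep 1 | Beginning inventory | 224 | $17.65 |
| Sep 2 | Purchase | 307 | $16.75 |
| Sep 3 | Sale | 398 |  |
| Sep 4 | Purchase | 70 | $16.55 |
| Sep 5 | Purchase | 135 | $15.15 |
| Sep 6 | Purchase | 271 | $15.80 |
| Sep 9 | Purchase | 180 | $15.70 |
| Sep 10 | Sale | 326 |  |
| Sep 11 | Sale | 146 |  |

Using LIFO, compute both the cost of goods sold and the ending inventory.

Sep 3, 398 sold [LIFO — newest first]: 307 @ $16.75 + 91 @ $17.65 = $6,748.40
Sep 10, 326 sold [LIFO — newest first]: 180 @ $15.70 + 146 @ $15.80 = $5,132.80
Sep 11, 146 sold [LIFO — newest first]: 125 @ $15.80 + 21 @ $15.15 = $2,293.15
Total COGS = $6,748.40 + $5,132.80 + $2,293.15 = $14,174.35
Ending inventory: 133 @ $17.65 + 70 @ $16.55 + 114 @ $15.15 = $5,233.05

COGS = $14,174.35; ending inventory = $5,233.05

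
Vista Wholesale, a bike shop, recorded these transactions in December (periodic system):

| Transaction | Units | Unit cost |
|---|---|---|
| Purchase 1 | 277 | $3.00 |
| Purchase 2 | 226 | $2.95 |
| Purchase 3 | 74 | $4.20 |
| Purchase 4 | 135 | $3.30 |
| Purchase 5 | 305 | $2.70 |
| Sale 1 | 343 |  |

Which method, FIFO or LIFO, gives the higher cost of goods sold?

FIFO COGS: 277 @ $3.00 + 66 @ $2.95 = $1,025.70
LIFO COGS: 305 @ $2.70 + 38 @ $3.30 = $948.90

FIFO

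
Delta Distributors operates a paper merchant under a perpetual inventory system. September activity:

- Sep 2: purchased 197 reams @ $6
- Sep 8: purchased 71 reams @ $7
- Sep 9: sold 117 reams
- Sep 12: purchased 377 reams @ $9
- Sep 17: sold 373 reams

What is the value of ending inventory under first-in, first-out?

Sep 9, 117 sold [FIFO — oldest first]: 117 @ $6 = $702
Sep 17, 373 sold [FIFO — oldest first]: 80 @ $6 + 71 @ $7 + 222 @ $9 = $2,975
Total COGS = $702 + $2,975 = $3,677
Ending inventory: 155 @ $9 = $1,395

Ending inventory = $1,395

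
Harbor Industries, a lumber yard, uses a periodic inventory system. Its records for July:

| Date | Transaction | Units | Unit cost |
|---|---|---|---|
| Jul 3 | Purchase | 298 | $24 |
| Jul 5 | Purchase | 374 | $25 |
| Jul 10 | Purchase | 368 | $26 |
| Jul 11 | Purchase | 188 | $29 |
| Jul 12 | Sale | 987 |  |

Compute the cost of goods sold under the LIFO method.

COGS = $25,738

Jul 12, 987 sold [LIFO — newest first]: 188 @ $29 + 368 @ $26 + 374 @ $25 + 57 @ $24 = $25,738
Ending inventory: 241 @ $24 = $5,784
Check: goods available $31,522 = COGS $25,738 + ending $5,784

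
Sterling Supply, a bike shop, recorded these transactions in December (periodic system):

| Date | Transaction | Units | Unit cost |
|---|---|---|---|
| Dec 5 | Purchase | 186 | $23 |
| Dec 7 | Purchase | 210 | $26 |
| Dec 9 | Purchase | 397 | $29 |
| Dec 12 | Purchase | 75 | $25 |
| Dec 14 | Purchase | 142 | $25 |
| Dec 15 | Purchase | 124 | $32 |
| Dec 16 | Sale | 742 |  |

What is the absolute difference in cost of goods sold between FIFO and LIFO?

$1,238

FIFO COGS: 186 @ $23 + 210 @ $26 + 346 @ $29 = $19,772
LIFO COGS: 124 @ $32 + 142 @ $25 + 75 @ $25 + 397 @ $29 + 4 @ $26 = $21,010
Difference = |$19,772 − $21,010| = $1,238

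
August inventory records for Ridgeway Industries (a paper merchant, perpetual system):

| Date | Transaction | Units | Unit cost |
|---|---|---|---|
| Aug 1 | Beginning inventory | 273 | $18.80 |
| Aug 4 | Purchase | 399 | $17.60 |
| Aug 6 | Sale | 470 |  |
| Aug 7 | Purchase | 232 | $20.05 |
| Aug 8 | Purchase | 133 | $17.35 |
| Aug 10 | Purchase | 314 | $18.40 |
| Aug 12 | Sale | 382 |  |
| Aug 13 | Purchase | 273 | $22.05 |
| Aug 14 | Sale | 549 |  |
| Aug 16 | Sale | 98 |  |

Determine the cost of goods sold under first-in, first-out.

Aug 6, 470 sold [FIFO — oldest first]: 273 @ $18.80 + 197 @ $17.60 = $8,599.60
Aug 12, 382 sold [FIFO — oldest first]: 202 @ $17.60 + 180 @ $20.05 = $7,164.20
Aug 14, 549 sold [FIFO — oldest first]: 52 @ $20.05 + 133 @ $17.35 + 314 @ $18.40 + 50 @ $22.05 = $10,230.25
Aug 16, 98 sold [FIFO — oldest first]: 98 @ $22.05 = $2,160.90
Total COGS = $8,599.60 + $7,164.20 + $10,230.25 + $2,160.90 = $28,154.95
Ending inventory: 125 @ $22.05 = $2,756.25

COGS = $28,154.95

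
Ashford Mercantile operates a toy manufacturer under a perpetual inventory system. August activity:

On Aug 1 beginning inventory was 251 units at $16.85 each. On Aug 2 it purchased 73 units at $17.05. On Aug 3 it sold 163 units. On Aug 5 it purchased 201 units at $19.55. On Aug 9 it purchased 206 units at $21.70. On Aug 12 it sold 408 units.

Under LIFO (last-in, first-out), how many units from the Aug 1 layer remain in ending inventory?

160

Aug 3, 163 sold [LIFO — newest first]: 73 @ $17.05 + 90 @ $16.85 = $2,761.15
Aug 12, 408 sold [LIFO — newest first]: 206 @ $21.70 + 201 @ $19.55 + 1 @ $16.85 = $8,416.60
Total COGS = $2,761.15 + $8,416.60 = $11,177.75
Ending inventory: 160 @ $16.85 = $2,696.00
Check: goods available $13,873.75 = COGS $11,177.75 + ending $2,696.00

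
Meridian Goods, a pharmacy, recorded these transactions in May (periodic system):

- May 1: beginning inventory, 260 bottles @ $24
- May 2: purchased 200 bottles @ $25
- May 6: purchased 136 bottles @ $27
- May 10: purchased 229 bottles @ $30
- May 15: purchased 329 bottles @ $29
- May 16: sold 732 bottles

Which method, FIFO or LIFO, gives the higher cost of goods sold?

LIFO

FIFO COGS: 260 @ $24 + 200 @ $25 + 136 @ $27 + 136 @ $30 = $18,992
LIFO COGS: 329 @ $29 + 229 @ $30 + 136 @ $27 + 38 @ $25 = $21,033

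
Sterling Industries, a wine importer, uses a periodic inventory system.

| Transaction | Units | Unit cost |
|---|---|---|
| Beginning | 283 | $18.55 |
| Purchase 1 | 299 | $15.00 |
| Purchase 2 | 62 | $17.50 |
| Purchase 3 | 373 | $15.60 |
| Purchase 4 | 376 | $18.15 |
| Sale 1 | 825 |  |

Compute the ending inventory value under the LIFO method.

Ending inventory = $9,524.65

Sale 1 (825) [LIFO — newest first]: 376 @ $18.15 + 373 @ $15.60 + 62 @ $17.50 + 14 @ $15.00 = $13,938.20
Ending inventory: 283 @ $18.55 + 285 @ $15.00 = $9,524.65
Check: goods available $23,462.85 = COGS $13,938.20 + ending $9,524.65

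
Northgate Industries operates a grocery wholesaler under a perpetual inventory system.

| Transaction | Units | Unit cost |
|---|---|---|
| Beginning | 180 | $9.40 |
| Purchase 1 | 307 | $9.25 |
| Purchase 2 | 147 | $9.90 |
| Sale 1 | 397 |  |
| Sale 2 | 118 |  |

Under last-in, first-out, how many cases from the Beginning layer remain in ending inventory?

Sale 1 (397) [LIFO — newest first]: 147 @ $9.90 + 250 @ $9.25 = $3,767.80
Sale 2 (118) [LIFO — newest first]: 57 @ $9.25 + 61 @ $9.40 = $1,100.65
Total COGS = $3,767.80 + $1,100.65 = $4,868.45
Ending inventory: 119 @ $9.40 = $1,118.60
Check: goods available $5,987.05 = COGS $4,868.45 + ending $1,118.60

119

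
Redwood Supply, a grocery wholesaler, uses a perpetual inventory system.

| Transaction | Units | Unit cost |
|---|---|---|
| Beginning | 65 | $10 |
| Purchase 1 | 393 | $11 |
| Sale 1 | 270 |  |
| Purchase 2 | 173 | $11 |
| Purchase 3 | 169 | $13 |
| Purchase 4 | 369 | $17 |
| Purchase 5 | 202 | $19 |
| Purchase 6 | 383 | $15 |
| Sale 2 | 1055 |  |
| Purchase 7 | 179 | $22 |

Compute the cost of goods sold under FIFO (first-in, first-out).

Sale 1 (270) [FIFO — oldest first]: 65 @ $10 + 205 @ $11 = $2,905
Sale 2 (1055) [FIFO — oldest first]: 188 @ $11 + 173 @ $11 + 169 @ $13 + 369 @ $17 + 156 @ $19 = $15,405
Total COGS = $2,905 + $15,405 = $18,310
Ending inventory: 46 @ $19 + 383 @ $15 + 179 @ $22 = $10,557

COGS = $18,310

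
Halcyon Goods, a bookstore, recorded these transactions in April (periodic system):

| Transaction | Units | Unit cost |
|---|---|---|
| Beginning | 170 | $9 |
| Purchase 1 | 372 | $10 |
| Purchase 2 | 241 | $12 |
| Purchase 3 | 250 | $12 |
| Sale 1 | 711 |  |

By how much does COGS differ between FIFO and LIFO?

FIFO COGS: 170 @ $9 + 372 @ $10 + 169 @ $12 = $7,278
LIFO COGS: 250 @ $12 + 241 @ $12 + 220 @ $10 = $8,092
Difference = |$7,278 − $8,092| = $814

$814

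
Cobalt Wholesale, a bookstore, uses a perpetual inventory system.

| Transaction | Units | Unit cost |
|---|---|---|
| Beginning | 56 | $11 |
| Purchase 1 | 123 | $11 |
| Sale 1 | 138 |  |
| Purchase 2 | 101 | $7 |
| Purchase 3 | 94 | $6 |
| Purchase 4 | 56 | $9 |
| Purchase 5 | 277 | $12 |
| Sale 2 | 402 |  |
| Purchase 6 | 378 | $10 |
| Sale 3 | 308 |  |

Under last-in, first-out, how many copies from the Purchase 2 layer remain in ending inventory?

Sale 1 (138) [LIFO — newest first]: 123 @ $11 + 15 @ $11 = $1,518
Sale 2 (402) [LIFO — newest first]: 277 @ $12 + 56 @ $9 + 69 @ $6 = $4,242
Sale 3 (308) [LIFO — newest first]: 308 @ $10 = $3,080
Total COGS = $1,518 + $4,242 + $3,080 = $8,840
Ending inventory: 41 @ $11 + 101 @ $7 + 25 @ $6 + 70 @ $10 = $2,008

101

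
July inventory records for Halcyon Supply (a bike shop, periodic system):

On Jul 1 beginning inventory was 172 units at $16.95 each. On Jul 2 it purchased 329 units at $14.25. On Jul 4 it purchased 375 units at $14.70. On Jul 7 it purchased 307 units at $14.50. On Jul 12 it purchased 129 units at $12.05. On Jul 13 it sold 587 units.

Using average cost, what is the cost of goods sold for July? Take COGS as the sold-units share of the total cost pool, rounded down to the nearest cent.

COGS = $8,555.39

Jul 13, sell 587: 587/1312 × $19,122.10 → $8,555.39
Ending inventory (cost pool remaining) = $10,566.71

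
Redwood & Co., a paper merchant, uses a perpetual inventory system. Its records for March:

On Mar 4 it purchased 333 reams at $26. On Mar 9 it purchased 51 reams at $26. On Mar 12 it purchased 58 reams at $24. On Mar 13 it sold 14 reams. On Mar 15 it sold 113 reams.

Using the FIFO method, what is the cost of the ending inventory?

Mar 13, 14 sold [FIFO — oldest first]: 14 @ $26 = $364
Mar 15, 113 sold [FIFO — oldest first]: 113 @ $26 = $2,938
Total COGS = $364 + $2,938 = $3,302
Ending inventory: 206 @ $26 + 51 @ $26 + 58 @ $24 = $8,074
Check: goods available $11,376 = COGS $3,302 + ending $8,074

Ending inventory = $8,074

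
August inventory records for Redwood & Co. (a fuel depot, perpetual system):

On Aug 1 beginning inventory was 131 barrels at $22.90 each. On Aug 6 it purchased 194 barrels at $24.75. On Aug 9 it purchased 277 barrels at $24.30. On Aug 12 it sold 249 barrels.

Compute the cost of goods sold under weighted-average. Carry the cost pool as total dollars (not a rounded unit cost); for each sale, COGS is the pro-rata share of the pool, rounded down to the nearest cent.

After Aug 1: 131 on hand, pool $2,999.90 (≈ $22.9000 each)
After Aug 6: 325 on hand, pool $7,801.40 (≈ $24.0043 each)
After Aug 9: 602 on hand, pool $14,532.50 (≈ $24.1404 each)
Aug 12, sell 249: 249/602 × $14,532.50 → $6,010.95
Ending inventory (cost pool remaining) = $8,521.55

COGS = $6,010.95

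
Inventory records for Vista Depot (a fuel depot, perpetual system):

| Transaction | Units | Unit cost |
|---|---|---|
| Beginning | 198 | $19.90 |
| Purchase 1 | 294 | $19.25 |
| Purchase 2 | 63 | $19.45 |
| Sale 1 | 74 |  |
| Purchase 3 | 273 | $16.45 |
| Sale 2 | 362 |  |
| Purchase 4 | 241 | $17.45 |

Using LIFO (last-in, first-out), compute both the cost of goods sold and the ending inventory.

COGS = $7,641.20; ending inventory = $11,880.15

Sale 1 (74) [LIFO — newest first]: 63 @ $19.45 + 11 @ $19.25 = $1,437.10
Sale 2 (362) [LIFO — newest first]: 273 @ $16.45 + 89 @ $19.25 = $6,204.10
Total COGS = $1,437.10 + $6,204.10 = $7,641.20
Ending inventory: 198 @ $19.90 + 194 @ $19.25 + 241 @ $17.45 = $11,880.15
Check: goods available $19,521.35 = COGS $7,641.20 + ending $11,880.15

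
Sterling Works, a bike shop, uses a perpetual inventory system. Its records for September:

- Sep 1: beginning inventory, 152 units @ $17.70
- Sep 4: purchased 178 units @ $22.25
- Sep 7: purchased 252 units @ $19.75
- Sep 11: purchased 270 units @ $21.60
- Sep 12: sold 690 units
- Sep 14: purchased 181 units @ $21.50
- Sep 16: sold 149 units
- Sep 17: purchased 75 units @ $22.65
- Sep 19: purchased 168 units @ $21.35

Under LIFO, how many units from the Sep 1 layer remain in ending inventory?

152

Sep 12, 690 sold [LIFO — newest first]: 270 @ $21.60 + 252 @ $19.75 + 168 @ $22.25 = $14,547.00
Sep 16, 149 sold [LIFO — newest first]: 149 @ $21.50 = $3,203.50
Total COGS = $14,547.00 + $3,203.50 = $17,750.50
Ending inventory: 152 @ $17.70 + 10 @ $22.25 + 32 @ $21.50 + 75 @ $22.65 + 168 @ $21.35 = $8,886.45
Check: goods available $26,636.95 = COGS $17,750.50 + ending $8,886.45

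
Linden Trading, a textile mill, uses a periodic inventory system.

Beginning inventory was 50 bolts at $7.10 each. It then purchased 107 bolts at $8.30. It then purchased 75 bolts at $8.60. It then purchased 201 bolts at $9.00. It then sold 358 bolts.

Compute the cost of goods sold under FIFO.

Sale 1 (358) [FIFO — oldest first]: 50 @ $7.10 + 107 @ $8.30 + 75 @ $8.60 + 126 @ $9.00 = $3,022.10
Ending inventory: 75 @ $9.00 = $675.00
Check: goods available $3,697.10 = COGS $3,022.10 + ending $675.00

COGS = $3,022.10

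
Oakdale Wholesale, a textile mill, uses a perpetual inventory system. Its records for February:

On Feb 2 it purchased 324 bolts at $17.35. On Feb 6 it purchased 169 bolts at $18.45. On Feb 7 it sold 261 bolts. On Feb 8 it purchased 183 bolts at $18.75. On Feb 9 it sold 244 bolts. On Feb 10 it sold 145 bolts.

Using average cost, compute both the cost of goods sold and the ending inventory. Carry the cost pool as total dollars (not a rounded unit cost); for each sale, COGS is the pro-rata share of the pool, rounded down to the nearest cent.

COGS = $11,698.06; ending inventory = $472.64

After Feb 2: 324 on hand, pool $5,621.40 (≈ $17.3500 each)
After Feb 6: 493 on hand, pool $8,739.45 (≈ $17.7271 each)
Feb 7, sell 261: 261/493 × $8,739.45 → $4,626.76
After Feb 8: 415 on hand, pool $7,543.94 (≈ $18.1782 each)
Feb 9, sell 244: 244/415 × $7,543.94 → $4,435.47
Feb 10, sell 145: 145/171 × $3,108.47 → $2,635.83
Total COGS = $4,626.76 + $4,435.47 + $2,635.83 = $11,698.06
Ending inventory (cost pool remaining) = $472.64
Check: goods available $12,170.70 = COGS $11,698.06 + ending $472.64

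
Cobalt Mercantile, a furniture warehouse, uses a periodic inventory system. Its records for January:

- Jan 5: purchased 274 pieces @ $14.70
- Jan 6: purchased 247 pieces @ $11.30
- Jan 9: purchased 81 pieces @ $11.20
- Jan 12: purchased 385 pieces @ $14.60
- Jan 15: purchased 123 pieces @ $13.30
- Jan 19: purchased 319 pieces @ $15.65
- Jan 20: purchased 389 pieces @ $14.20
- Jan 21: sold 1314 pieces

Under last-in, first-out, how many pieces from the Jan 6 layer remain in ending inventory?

Jan 21, 1314 sold [LIFO — newest first]: 389 @ $14.20 + 319 @ $15.65 + 123 @ $13.30 + 385 @ $14.60 + 81 @ $11.20 + 17 @ $11.30 = $18,872.35
Ending inventory: 274 @ $14.70 + 230 @ $11.30 = $6,626.80

230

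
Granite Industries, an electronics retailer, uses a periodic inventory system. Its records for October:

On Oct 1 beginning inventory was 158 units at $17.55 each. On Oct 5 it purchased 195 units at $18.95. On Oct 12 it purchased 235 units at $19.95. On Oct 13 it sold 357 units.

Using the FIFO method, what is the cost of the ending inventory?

Ending inventory = $4,608.45

Oct 13, 357 sold [FIFO — oldest first]: 158 @ $17.55 + 195 @ $18.95 + 4 @ $19.95 = $6,547.95
Ending inventory: 231 @ $19.95 = $4,608.45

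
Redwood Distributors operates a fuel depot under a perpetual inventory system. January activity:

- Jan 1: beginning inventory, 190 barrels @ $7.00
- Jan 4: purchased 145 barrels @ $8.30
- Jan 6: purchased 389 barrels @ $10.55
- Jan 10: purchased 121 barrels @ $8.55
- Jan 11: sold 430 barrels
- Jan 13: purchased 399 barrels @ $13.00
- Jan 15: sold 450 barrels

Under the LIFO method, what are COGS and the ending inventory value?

Jan 11, 430 sold [LIFO — newest first]: 121 @ $8.55 + 309 @ $10.55 = $4,294.50
Jan 15, 450 sold [LIFO — newest first]: 399 @ $13.00 + 51 @ $10.55 = $5,725.05
Total COGS = $4,294.50 + $5,725.05 = $10,019.55
Ending inventory: 190 @ $7.00 + 145 @ $8.30 + 29 @ $10.55 = $2,839.45

COGS = $10,019.55; ending inventory = $2,839.45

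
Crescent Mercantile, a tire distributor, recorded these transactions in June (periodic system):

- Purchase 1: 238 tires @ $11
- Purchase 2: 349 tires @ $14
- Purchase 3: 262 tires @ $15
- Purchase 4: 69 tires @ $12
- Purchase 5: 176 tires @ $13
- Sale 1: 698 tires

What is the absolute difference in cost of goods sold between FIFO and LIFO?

$551

FIFO COGS: 238 @ $11 + 349 @ $14 + 111 @ $15 = $9,169
LIFO COGS: 176 @ $13 + 69 @ $12 + 262 @ $15 + 191 @ $14 = $9,720
Difference = |$9,169 − $9,720| = $551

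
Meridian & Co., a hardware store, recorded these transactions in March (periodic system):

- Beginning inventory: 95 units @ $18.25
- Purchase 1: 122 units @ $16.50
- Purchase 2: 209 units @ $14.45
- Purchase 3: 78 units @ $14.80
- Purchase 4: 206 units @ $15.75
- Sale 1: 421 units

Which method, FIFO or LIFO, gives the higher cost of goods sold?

FIFO COGS: 95 @ $18.25 + 122 @ $16.50 + 204 @ $14.45 = $6,694.55
LIFO COGS: 206 @ $15.75 + 78 @ $14.80 + 137 @ $14.45 = $6,378.55

FIFO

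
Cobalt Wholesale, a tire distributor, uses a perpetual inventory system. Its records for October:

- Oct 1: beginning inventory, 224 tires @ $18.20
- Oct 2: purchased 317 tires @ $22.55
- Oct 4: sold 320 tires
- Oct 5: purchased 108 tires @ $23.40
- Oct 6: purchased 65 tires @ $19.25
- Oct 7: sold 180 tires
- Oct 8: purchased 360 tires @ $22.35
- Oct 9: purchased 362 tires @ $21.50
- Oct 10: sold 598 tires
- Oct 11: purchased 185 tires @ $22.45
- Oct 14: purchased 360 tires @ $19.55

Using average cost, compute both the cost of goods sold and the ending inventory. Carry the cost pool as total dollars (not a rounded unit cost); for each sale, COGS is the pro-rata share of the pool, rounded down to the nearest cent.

COGS = $23,476.09; ending inventory = $18,547.76

After Oct 1: 224 on hand, pool $4,076.80 (≈ $18.2000 each)
After Oct 2: 541 on hand, pool $11,225.15 (≈ $20.7489 each)
Oct 4, sell 320: 320/541 × $11,225.15 → $6,639.64
After Oct 5: 329 on hand, pool $7,112.71 (≈ $21.6192 each)
After Oct 6: 394 on hand, pool $8,363.96 (≈ $21.2283 each)
Oct 7, sell 180: 180/394 × $8,363.96 → $3,821.09
After Oct 8: 574 on hand, pool $12,588.87 (≈ $21.9318 each)
After Oct 9: 936 on hand, pool $20,371.87 (≈ $21.7648 each)
Oct 10, sell 598: 598/936 × $20,371.87 → $13,015.36
After Oct 11: 523 on hand, pool $11,509.76 (≈ $22.0072 each)
After Oct 14: 883 on hand, pool $18,547.76 (≈ $21.0054 each)
Total COGS = $6,639.64 + $3,821.09 + $13,015.36 = $23,476.09
Ending inventory (cost pool remaining) = $18,547.76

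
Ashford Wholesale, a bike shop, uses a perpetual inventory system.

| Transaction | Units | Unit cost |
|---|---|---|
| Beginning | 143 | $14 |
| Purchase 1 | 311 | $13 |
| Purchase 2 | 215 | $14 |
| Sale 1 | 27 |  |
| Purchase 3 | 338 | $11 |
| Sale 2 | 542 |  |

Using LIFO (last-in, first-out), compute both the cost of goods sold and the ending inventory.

Sale 1 (27) [LIFO — newest first]: 27 @ $14 = $378
Sale 2 (542) [LIFO — newest first]: 338 @ $11 + 188 @ $14 + 16 @ $13 = $6,558
Total COGS = $378 + $6,558 = $6,936
Ending inventory: 143 @ $14 + 295 @ $13 = $5,837

COGS = $6,936; ending inventory = $5,837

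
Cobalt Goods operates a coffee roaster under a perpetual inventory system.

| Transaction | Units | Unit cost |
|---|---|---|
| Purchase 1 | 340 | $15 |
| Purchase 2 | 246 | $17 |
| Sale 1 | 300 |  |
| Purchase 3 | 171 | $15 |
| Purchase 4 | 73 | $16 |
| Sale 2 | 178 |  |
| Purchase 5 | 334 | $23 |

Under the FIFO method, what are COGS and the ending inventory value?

Sale 1 (300) [FIFO — oldest first]: 300 @ $15 = $4,500
Sale 2 (178) [FIFO — oldest first]: 40 @ $15 + 138 @ $17 = $2,946
Total COGS = $4,500 + $2,946 = $7,446
Ending inventory: 108 @ $17 + 171 @ $15 + 73 @ $16 + 334 @ $23 = $13,251
Check: goods available $20,697 = COGS $7,446 + ending $13,251

COGS = $7,446; ending inventory = $13,251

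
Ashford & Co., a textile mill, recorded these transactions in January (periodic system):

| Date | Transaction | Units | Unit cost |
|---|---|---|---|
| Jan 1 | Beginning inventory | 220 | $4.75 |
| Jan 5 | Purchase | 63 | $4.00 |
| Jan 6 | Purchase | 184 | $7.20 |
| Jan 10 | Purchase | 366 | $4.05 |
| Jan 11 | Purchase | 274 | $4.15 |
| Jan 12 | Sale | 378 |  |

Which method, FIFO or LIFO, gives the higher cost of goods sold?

FIFO COGS: 220 @ $4.75 + 63 @ $4.00 + 95 @ $7.20 = $1,981.00
LIFO COGS: 274 @ $4.15 + 104 @ $4.05 = $1,558.30

FIFO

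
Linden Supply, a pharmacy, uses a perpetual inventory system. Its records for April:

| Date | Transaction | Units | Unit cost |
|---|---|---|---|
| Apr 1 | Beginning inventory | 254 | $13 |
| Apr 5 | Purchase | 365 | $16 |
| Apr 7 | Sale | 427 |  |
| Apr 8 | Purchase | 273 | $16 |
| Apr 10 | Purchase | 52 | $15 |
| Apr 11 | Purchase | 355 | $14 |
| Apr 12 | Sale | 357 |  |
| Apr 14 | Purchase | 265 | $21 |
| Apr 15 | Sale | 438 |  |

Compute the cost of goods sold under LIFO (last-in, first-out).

Apr 7, 427 sold [LIFO — newest first]: 365 @ $16 + 62 @ $13 = $6,646
Apr 12, 357 sold [LIFO — newest first]: 355 @ $14 + 2 @ $15 = $5,000
Apr 15, 438 sold [LIFO — newest first]: 265 @ $21 + 50 @ $15 + 123 @ $16 = $8,283
Total COGS = $6,646 + $5,000 + $8,283 = $19,929
Ending inventory: 192 @ $13 + 150 @ $16 = $4,896

COGS = $19,929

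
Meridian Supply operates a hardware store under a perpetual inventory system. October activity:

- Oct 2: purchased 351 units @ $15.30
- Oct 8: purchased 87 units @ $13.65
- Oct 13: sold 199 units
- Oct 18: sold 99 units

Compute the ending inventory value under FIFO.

Ending inventory = $1,998.45

Oct 13, 199 sold [FIFO — oldest first]: 199 @ $15.30 = $3,044.70
Oct 18, 99 sold [FIFO — oldest first]: 99 @ $15.30 = $1,514.70
Total COGS = $3,044.70 + $1,514.70 = $4,559.40
Ending inventory: 53 @ $15.30 + 87 @ $13.65 = $1,998.45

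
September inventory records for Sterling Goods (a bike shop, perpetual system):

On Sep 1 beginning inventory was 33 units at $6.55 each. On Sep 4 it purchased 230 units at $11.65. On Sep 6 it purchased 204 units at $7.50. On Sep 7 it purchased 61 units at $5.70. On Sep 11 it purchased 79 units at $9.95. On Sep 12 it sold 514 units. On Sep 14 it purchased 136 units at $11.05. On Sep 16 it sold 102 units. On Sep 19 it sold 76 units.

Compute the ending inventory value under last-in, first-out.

Sep 12, 514 sold [LIFO — newest first]: 79 @ $9.95 + 61 @ $5.70 + 204 @ $7.50 + 170 @ $11.65 = $4,644.25
Sep 16, 102 sold [LIFO — newest first]: 102 @ $11.05 = $1,127.10
Sep 19, 76 sold [LIFO — newest first]: 34 @ $11.05 + 42 @ $11.65 = $865.00
Total COGS = $4,644.25 + $1,127.10 + $865.00 = $6,636.35
Ending inventory: 33 @ $6.55 + 18 @ $11.65 = $425.85
Check: goods available $7,062.20 = COGS $6,636.35 + ending $425.85

Ending inventory = $425.85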